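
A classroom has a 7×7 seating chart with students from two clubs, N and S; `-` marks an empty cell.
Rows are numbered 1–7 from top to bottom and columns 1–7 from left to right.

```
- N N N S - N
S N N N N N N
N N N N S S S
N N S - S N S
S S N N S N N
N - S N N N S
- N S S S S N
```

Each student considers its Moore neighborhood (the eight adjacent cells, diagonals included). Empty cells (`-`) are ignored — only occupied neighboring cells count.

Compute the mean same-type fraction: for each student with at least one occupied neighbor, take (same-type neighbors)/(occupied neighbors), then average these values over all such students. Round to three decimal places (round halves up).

0.500

(1,2)N 3/4
(1,3)N 5/5
(1,4)N 4/5
(1,5)S 0/4
(1,7)N 2/2
(2,1)S 0/4
(2,2)N 6/7
(2,3)N 8/8
(2,4)N 6/8
(2,5)N 4/7
(2,6)N 3/7
(2,7)N 2/4
(3,1)N 4/5
(3,2)N 6/8
(3,3)N 6/7
(3,4)N 4/7
(3,5)S 2/7
(3,6)S 4/8
(3,7)S 2/5
(4,1)N 3/5
(4,2)N 5/8
(4,3)S 1/7
(4,5)S 3/7
(4,6)N 2/8
(4,7)S 2/5
(5,1)S 1/4
(5,2)S 3/7
(5,3)N 3/6
(5,4)N 3/7
(5,5)S 1/7
(5,6)N 4/8
(5,7)N 3/5
(6,1)N 1/3
(6,3)S 3/7
(6,4)N 3/8
(6,5)N 4/8
(6,6)N 4/8
(6,7)S 1/5
(7,2)N 1/3
(7,3)S 2/4
(7,4)S 3/5
(7,5)S 2/5
(7,6)S 2/5
(7,7)N 1/3
Sum over 44 students: 3/4 + 5/5 + 4/5 + 0/4 + 2/2 + 0/4 + 6/7 + 8/8 + 6/8 + 4/7 + 3/7 + 2/4 + 4/5 + 6/8 + 6/7 + 4/7 + 2/7 + 4/8 + 2/5 + 3/5 + 5/8 + 1/7 + 3/7 + 2/8 + 2/5 + 1/4 + 3/7 + 3/6 + 3/7 + 1/7 + 4/8 + 3/5 + 1/3 + 3/7 + 3/8 + 4/8 + 4/8 + 1/5 + 1/3 + 2/4 + 3/5 + 2/5 + 2/5 + 1/3 = 3083/140; mean = 3083/140 ÷ 44 = 3083/6160 = 0.500487… → 0.500.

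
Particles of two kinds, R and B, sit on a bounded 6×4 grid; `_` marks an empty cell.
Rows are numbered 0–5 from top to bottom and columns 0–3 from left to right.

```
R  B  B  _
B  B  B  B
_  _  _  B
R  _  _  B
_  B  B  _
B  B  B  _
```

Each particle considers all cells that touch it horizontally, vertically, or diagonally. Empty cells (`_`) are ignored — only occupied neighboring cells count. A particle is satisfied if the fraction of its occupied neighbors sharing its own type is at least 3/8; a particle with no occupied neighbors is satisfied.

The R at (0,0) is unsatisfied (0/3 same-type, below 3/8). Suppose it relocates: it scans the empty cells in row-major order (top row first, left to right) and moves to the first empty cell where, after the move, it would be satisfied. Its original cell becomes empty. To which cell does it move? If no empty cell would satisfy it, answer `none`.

none

Vacating (0,0). Empty cells in order:
  (0,3): 0/3 same-type → still unsatisfied.
  (2,0): 1/3 same-type → still unsatisfied.
  (2,1): 1/4 same-type → still unsatisfied.
  (2,2): 0/5 same-type → still unsatisfied.
  (3,1): 1/3 same-type → still unsatisfied.
  (3,2): 0/4 same-type → still unsatisfied.
  (4,0): 1/4 same-type → still unsatisfied.
  (4,3): 0/3 same-type → still unsatisfied.
  (5,3): 0/2 same-type → still unsatisfied.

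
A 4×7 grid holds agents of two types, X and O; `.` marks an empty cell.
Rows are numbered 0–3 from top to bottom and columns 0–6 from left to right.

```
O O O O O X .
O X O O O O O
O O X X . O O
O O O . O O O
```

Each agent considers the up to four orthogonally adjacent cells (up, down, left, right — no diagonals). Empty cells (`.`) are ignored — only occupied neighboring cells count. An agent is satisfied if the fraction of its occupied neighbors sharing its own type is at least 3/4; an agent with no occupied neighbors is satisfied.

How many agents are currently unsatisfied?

(0,0)O 2/2 ✓
(0,1)O 2/3 ✗
(0,2)O 3/3 ✓
(0,3)O 3/3 ✓
(0,4)O 2/3 ✗
(0,5)X 0/2 ✗
(1,0)O 2/3 ✗
(1,1)X 0/4 ✗
(1,2)O 2/4 ✗
(1,3)O 3/4 ✓
(1,4)O 3/3 ✓
(1,5)O 3/4 ✓
(1,6)O 2/2 ✓
(2,0)O 3/3 ✓
(2,1)O 2/4 ✗
(2,2)X 1/4 ✗
(2,3)X 1/2 ✗
(2,5)O 3/3 ✓
(2,6)O 3/3 ✓
(3,0)O 2/2 ✓
(3,1)O 3/3 ✓
(3,2)O 1/2 ✗
(3,4)O 1/1 ✓
(3,5)O 3/3 ✓
(3,6)O 2/2 ✓
Unsatisfied: (0,1), (0,4), (0,5), (1,0), (1,1), (1,2), (2,1), (2,2), (2,3), (3,2) — 10 in total.

10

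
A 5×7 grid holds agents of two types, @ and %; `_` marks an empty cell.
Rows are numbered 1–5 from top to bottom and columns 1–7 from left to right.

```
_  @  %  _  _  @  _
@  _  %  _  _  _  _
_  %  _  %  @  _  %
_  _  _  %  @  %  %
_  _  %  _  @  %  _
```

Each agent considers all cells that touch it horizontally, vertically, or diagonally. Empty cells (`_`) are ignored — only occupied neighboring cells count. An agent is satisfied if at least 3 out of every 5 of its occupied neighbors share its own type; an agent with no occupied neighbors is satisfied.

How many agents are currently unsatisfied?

(1,2)@ 1/3 not
(1,3)% 1/2 not
(1,6)@ 0/0 satisfied
(2,1)@ 1/2 not
(2,3)% 3/4 satisfied
(3,2)% 1/2 not
(3,4)% 2/4 not
(3,5)@ 1/4 not
(3,7)% 2/2 satisfied
(4,4)% 2/5 not
(4,5)@ 2/6 not
(4,6)% 3/6 not
(4,7)% 3/3 satisfied
(5,3)% 1/1 satisfied
(5,5)@ 1/4 not
(5,6)% 2/4 not
Unsatisfied: (1,2), (1,3), (2,1), (3,2), (3,4), (3,5), (4,4), (4,5), (4,6), (5,5), (5,6) — 11 in total.

11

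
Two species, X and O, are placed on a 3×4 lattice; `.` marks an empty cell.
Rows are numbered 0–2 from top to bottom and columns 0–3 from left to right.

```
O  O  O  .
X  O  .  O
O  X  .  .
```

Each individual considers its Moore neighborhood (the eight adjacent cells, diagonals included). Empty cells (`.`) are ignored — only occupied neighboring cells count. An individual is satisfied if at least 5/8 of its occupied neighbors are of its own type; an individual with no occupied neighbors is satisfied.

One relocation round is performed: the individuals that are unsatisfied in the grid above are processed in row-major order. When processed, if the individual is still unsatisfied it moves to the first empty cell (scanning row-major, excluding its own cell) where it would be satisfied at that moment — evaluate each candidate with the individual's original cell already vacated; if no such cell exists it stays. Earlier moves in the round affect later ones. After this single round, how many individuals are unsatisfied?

Initially unsatisfied (in order): (1,0), (2,0), (2,1).
  (1,0): no empty cell satisfies it; stays.
  (2,0) → (0,3).
  (2,1): no empty cell satisfies it; stays.
Resulting grid:
O O O O
X O . O
. X . .
Unsatisfied now: (1,0), (1,1), (2,1).

3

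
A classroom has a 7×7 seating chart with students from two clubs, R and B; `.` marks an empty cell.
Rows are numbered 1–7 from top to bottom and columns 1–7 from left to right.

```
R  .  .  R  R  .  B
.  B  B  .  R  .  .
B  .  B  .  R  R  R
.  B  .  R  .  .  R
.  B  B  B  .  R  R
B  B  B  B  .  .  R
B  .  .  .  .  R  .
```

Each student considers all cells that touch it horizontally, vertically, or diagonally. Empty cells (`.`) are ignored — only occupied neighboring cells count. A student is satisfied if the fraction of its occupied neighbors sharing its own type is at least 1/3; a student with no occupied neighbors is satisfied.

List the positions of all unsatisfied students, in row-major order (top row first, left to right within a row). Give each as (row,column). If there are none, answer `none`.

(1,1), (4,4)

Row 1: (1,1)R 0/1 ✗ · (1,4)R 2/3 ✓ · (1,5)R 2/2 ✓ · (1,7)B 0/0 ✓
Row 2: (2,2)B 3/4 ✓ · (2,3)B 2/3 ✓ · (2,5)R 4/4 ✓
Row 3: (3,1)B 2/2 ✓ · (3,3)B 3/4 ✓ · (3,5)R 3/3 ✓ · (3,6)R 4/4 ✓ · (3,7)R 2/2 ✓
Row 4: (4,2)B 4/4 ✓ · (4,4)R 1/4 ✗ · (4,7)R 4/4 ✓
Row 5: (5,2)B 5/5 ✓ · (5,3)B 6/7 ✓ · (5,4)B 3/4 ✓ · (5,6)R 3/3 ✓ · (5,7)R 3/3 ✓
Row 6: (6,1)B 3/3 ✓ · (6,2)B 5/5 ✓ · (6,3)B 5/5 ✓ · (6,4)B 3/3 ✓ · (6,7)R 3/3 ✓
Row 7: (7,1)B 2/2 ✓ · (7,6)R 1/1 ✓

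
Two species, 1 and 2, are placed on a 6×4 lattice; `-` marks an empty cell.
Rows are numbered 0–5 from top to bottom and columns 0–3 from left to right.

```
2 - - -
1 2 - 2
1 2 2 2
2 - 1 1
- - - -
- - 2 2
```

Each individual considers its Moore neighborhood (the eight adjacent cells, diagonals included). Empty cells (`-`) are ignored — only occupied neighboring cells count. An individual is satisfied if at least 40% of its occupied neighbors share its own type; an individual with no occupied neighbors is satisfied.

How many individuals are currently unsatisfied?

Row 0: (0,0)2 1/2 satisfied
Row 1: (1,0)1 1/4 not · (1,1)2 3/5 satisfied · (1,3)2 2/2 satisfied
Row 2: (2,0)1 1/4 not · (2,1)2 3/6 satisfied · (2,2)2 4/6 satisfied · (2,3)2 2/4 satisfied
Row 3: (3,0)2 1/2 satisfied · (3,2)1 1/4 not · (3,3)1 1/3 not
Row 5: (5,2)2 1/1 satisfied · (5,3)2 1/1 satisfied
Unsatisfied: (1,0), (2,0), (3,2), (3,3) — 4 in total.

4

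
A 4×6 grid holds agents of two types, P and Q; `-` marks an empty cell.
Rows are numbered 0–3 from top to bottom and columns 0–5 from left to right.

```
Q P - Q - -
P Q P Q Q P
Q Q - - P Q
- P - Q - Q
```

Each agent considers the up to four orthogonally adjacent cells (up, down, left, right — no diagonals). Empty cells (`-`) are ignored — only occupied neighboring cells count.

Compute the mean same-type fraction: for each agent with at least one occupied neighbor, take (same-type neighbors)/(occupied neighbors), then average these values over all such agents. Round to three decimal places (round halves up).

(0,0)Q 0/2
(0,1)P 0/2
(0,3)Q 1/1
(1,0)P 0/3
(1,1)Q 1/4
(1,2)P 0/2
(1,3)Q 2/3
(1,4)Q 1/3
(1,5)P 0/2
(2,0)Q 1/2
(2,1)Q 2/3
(2,4)P 0/2
(2,5)Q 1/3
(3,1)P 0/1
(3,3)Q — no occupied neighbors
(3,5)Q 1/1
Sum over 15 agents: 0/2 + 0/2 + 1/1 + 0/3 + 1/4 + 0/2 + 2/3 + 1/3 + 0/2 + 1/2 + 2/3 + 0/2 + 1/3 + 0/1 + 1/1 = 19/4; mean = 19/4 ÷ 15 = 19/60 = 0.316666… → 0.317.

0.317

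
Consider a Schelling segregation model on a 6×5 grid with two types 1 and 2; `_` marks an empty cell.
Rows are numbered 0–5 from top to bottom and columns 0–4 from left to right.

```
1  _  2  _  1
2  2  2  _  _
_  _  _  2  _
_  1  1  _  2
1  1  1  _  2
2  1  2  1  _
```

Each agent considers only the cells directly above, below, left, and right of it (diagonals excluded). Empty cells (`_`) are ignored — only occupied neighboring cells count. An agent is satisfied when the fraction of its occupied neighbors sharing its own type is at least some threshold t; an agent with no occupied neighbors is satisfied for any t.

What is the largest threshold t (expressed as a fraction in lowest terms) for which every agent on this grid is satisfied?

0/1

(0,0)1 0/1
(0,2)2 1/1
(0,4)1 — no occupied neighbors
(1,0)2 1/2
(1,1)2 2/2
(1,2)2 2/2
(2,3)2 — no occupied neighbors
(3,1)1 2/2
(3,2)1 2/2
(3,4)2 1/1
(4,0)1 1/2
(4,1)1 4/4
(4,2)1 2/3
(4,4)2 1/1
(5,0)2 0/2
(5,1)1 1/3
(5,2)2 0/3
(5,3)1 0/1
The smallest same-type fraction is 0/1 at (0,0), which reduces to 0/1. Any threshold above that leaves this agent unsatisfied.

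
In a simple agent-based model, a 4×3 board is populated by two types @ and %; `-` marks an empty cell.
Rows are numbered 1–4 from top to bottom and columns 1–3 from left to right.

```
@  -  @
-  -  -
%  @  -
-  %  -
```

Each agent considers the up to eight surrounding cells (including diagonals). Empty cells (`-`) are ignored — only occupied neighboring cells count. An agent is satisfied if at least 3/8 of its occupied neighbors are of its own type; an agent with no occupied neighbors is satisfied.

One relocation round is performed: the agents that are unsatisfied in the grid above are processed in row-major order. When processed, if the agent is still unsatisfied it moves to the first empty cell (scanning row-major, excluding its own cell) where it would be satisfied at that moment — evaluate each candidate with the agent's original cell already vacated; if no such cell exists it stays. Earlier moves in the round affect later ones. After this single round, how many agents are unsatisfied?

0

Initially unsatisfied (in order): (3,2).
  (3,2) → (1,2).
Resulting grid:
@ @ @
- - -
% - -
- % -
All satisfied now.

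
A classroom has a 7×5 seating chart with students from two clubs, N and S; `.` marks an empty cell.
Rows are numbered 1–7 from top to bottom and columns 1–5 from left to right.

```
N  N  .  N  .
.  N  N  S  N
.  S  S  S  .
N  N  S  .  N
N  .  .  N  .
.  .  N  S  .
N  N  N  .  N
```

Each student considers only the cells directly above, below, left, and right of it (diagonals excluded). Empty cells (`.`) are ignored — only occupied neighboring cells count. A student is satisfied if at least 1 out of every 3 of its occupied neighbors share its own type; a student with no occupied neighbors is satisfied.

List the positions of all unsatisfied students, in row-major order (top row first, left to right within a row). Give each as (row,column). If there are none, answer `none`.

(1,1)N 1/1 ✓
(1,2)N 2/2 ✓
(1,4)N 0/1 ✗
(2,2)N 2/3 ✓
(2,3)N 1/3 ✓
(2,4)S 1/4 ✗
(2,5)N 0/1 ✗
(3,2)S 1/3 ✓
(3,3)S 3/4 ✓
(3,4)S 2/2 ✓
(4,1)N 2/2 ✓
(4,2)N 1/3 ✓
(4,3)S 1/2 ✓
(4,5)N 0/0 ✓
(5,1)N 1/1 ✓
(5,4)N 0/1 ✗
(6,3)N 1/2 ✓
(6,4)S 0/2 ✗
(7,1)N 1/1 ✓
(7,2)N 2/2 ✓
(7,3)N 2/2 ✓
(7,5)N 0/0 ✓

(1,4), (2,4), (2,5), (5,4), (6,4)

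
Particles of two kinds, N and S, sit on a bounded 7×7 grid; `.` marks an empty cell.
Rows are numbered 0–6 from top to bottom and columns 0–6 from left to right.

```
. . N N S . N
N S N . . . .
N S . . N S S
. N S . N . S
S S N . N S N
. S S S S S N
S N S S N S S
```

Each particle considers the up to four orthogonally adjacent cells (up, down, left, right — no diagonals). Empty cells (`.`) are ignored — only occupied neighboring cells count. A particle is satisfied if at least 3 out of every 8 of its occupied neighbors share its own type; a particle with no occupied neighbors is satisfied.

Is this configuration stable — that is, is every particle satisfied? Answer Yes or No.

Row 0: (0,2)N 2/2 satisfied · (0,3)N 1/2 satisfied · (0,4)S 0/1 not · (0,6)N 0/0 satisfied
Row 1: (1,0)N 1/2 satisfied · (1,1)S 1/3 not · (1,2)N 1/2 satisfied
Row 2: (2,0)N 1/2 satisfied · (2,1)S 1/3 not · (2,4)N 1/2 satisfied · (2,5)S 1/2 satisfied · (2,6)S 2/2 satisfied
Row 3: (3,1)N 0/3 not · (3,2)S 0/2 not · (3,4)N 2/2 satisfied · (3,6)S 1/2 satisfied
Row 4: (4,0)S 1/1 satisfied · (4,1)S 2/4 satisfied · (4,2)N 0/3 not · (4,4)N 1/3 not · (4,5)S 1/3 not · (4,6)N 1/3 not
Row 5: (5,1)S 2/3 satisfied · (5,2)S 3/4 satisfied · (5,3)S 3/3 satisfied · (5,4)S 2/4 satisfied · (5,5)S 3/4 satisfied · (5,6)N 1/3 not
Row 6: (6,0)S 0/1 not · (6,1)N 0/3 not · (6,2)S 2/3 satisfied · (6,3)S 2/3 satisfied · (6,4)N 0/3 not · (6,5)S 2/3 satisfied · (6,6)S 1/2 satisfied
For instance (0,4) has only 0/1 same-type neighbors, below 3/8.

No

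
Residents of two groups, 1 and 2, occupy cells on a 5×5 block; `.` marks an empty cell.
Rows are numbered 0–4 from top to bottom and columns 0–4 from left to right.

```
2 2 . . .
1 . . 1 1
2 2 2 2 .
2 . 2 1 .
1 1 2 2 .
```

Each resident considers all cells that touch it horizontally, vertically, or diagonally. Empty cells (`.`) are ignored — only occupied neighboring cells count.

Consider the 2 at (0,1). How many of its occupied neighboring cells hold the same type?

1

Occupied neighbors of (0,1): (0,0)=2, (1,0)=1.
Same type (2): 1 of 2.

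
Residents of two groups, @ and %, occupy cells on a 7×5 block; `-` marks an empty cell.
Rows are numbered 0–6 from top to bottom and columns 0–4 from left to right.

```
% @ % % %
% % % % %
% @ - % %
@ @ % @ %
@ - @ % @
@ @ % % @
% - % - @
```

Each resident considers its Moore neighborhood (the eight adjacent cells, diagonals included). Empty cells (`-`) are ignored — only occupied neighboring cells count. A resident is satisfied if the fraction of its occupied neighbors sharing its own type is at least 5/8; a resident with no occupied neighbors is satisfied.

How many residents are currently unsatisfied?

16

(0,0)% 2/3 ok
(0,1)@ 0/5 unhappy
(0,2)% 4/5 ok
(0,3)% 5/5 ok
(0,4)% 3/3 ok
(1,0)% 3/5 unhappy
(1,1)% 5/7 ok
(1,2)% 5/7 ok
(1,3)% 7/7 ok
(1,4)% 5/5 ok
(2,0)% 2/5 unhappy
(2,1)@ 2/7 unhappy
(2,3)% 6/7 ok
(2,4)% 4/5 ok
(3,0)@ 3/4 ok
(3,1)@ 4/6 ok
(3,2)% 2/6 unhappy
(3,3)@ 2/7 unhappy
(3,4)% 3/5 unhappy
(4,0)@ 4/4 ok
(4,2)@ 3/7 unhappy
(4,3)% 4/8 unhappy
(4,4)@ 2/5 unhappy
(5,0)@ 2/3 ok
(5,1)@ 3/6 unhappy
(5,2)% 3/5 unhappy
(5,3)% 3/7 unhappy
(5,4)@ 2/4 unhappy
(6,0)% 0/2 unhappy
(6,2)% 2/3 ok
(6,4)@ 1/2 unhappy
Unsatisfied: (0,1), (1,0), (2,0), (2,1), (3,2), (3,3), (3,4), (4,2), (4,3), (4,4), (5,1), (5,2), (5,3), (5,4), (6,0), (6,4) — 16 in total.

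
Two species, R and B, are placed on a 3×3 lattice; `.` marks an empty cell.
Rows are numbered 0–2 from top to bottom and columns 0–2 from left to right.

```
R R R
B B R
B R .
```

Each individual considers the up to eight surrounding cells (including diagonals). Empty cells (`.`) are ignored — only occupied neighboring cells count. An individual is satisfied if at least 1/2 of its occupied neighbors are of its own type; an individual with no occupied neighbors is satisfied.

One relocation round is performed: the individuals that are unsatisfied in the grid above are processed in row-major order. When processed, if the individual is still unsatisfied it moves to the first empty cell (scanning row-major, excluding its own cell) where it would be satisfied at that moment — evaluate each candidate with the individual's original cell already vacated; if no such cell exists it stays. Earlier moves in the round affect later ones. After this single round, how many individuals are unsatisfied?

0

Initially unsatisfied (in order): (0,0), (1,0), (1,1), (2,1).
  (0,0) → (2,2).
  (1,0): now satisfied by earlier moves; stays.
  (1,1) → (0,0).
  (2,1): now satisfied by earlier moves; stays.
Resulting grid:
B R R
B . R
B R R
All satisfied now.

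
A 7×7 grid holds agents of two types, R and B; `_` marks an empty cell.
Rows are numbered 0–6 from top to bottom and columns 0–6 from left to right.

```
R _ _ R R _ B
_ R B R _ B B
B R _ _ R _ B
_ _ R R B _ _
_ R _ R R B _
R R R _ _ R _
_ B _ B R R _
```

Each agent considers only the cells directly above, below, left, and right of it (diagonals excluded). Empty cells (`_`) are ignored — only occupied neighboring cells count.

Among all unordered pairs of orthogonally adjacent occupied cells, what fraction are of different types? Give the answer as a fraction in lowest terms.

Scan each occupied cell's neighbors to the right and below so each pair is counted once.
From row 0: 0 unlike of 3 pairs (running 0/3).
From row 1: 2 unlike of 5 pairs (running 2/8).
From row 2: 2 unlike of 2 pairs (running 4/10).
From row 3: 2 unlike of 4 pairs (running 6/14).
From row 4: 2 unlike of 4 pairs (running 8/18).
From row 5: 1 unlike of 4 pairs (running 9/22).
From row 6: 1 unlike of 2 pairs (running 10/24).
Total adjacent occupied pairs: 24; unlike-type pairs: 10.
10/24 reduces to 5/12.

5/12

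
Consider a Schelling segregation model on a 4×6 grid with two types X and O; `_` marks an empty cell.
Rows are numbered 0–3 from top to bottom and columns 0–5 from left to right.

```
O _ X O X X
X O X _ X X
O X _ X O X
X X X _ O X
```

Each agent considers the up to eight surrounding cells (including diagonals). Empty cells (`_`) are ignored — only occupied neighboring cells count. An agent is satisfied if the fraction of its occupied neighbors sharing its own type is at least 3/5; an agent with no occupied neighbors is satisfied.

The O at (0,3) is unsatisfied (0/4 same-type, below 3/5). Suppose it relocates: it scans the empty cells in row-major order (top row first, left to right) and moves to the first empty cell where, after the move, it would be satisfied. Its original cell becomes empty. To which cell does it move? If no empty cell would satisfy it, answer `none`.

none

Vacating (0,3). Empty cells in order:
  (0,1): 2/5 same-type → still unsatisfied.
  (1,3): 1/6 same-type → still unsatisfied.
  (2,2): 1/6 same-type → still unsatisfied.
  (3,3): 2/4 same-type → still unsatisfied.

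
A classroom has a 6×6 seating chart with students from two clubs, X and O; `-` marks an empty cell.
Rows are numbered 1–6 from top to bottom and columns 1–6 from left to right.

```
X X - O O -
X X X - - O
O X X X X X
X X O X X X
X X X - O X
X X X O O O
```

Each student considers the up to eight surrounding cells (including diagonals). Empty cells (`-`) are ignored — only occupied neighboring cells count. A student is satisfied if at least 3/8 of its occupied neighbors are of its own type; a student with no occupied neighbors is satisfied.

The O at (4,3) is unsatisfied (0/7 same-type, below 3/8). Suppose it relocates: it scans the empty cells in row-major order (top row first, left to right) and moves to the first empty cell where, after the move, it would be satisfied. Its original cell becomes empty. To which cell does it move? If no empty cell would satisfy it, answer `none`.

Vacating (4,3). Empty cells in order:
  (1,3): 1/4 same-type → still unsatisfied.
  (1,6): 2/2 same-type → satisfied — stop here.

(1,6)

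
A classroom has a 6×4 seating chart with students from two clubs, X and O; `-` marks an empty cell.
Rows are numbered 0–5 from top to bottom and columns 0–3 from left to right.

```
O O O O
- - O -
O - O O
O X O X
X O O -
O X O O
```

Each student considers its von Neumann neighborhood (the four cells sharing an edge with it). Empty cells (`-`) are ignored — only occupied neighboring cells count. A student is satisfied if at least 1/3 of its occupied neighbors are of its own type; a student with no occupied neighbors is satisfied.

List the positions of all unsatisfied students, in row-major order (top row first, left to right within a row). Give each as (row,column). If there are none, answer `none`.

(3,1), (3,3), (4,0), (4,1), (5,0), (5,1)

(0,0)O 1/1 ok
(0,1)O 2/2 ok
(0,2)O 3/3 ok
(0,3)O 1/1 ok
(1,2)O 2/2 ok
(2,0)O 1/1 ok
(2,2)O 3/3 ok
(2,3)O 1/2 ok
(3,0)O 1/3 ok
(3,1)X 0/3 unhappy
(3,2)O 2/4 ok
(3,3)X 0/2 unhappy
(4,0)X 0/3 unhappy
(4,1)O 1/4 unhappy
(4,2)O 3/3 ok
(5,0)O 0/2 unhappy
(5,1)X 0/3 unhappy
(5,2)O 2/3 ok
(5,3)O 1/1 ok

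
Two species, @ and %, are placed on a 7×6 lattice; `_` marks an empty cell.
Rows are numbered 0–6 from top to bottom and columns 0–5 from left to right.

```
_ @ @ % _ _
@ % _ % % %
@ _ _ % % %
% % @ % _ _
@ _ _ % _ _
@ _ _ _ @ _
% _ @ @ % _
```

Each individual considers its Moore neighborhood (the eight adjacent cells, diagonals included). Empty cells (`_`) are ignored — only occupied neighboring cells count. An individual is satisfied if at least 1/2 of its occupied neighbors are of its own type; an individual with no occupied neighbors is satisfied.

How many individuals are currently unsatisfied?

11

(0,1)@ 2/3 satisfied
(0,2)@ 1/4 not
(0,3)% 2/3 satisfied
(1,0)@ 2/3 satisfied
(1,1)% 0/4 not
(1,3)% 4/5 satisfied
(1,4)% 6/6 satisfied
(1,5)% 3/3 satisfied
(2,0)@ 1/4 not
(2,3)% 4/5 satisfied
(2,4)% 6/6 satisfied
(2,5)% 3/3 satisfied
(3,0)% 1/3 not
(3,1)% 1/4 not
(3,2)@ 0/4 not
(3,3)% 3/4 satisfied
(4,0)@ 1/3 not
(4,3)% 1/3 not
(5,0)@ 1/2 satisfied
(5,4)@ 1/3 not
(6,0)% 0/1 not
(6,2)@ 1/1 satisfied
(6,3)@ 2/3 satisfied
(6,4)% 0/2 not
Unsatisfied: (0,2), (1,1), (2,0), (3,0), (3,1), (3,2), (4,0), (4,3), (5,4), (6,0), (6,4) — 11 in total.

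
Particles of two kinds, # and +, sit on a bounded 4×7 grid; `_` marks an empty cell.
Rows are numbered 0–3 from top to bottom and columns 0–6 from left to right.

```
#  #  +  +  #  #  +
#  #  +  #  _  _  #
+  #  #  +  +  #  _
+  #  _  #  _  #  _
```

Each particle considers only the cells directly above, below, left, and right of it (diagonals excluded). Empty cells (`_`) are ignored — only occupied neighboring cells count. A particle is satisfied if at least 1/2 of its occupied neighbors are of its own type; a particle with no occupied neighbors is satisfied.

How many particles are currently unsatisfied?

9

(0,0)# 2/2 ok
(0,1)# 2/3 ok
(0,2)+ 2/3 ok
(0,3)+ 1/3 unhappy
(0,4)# 1/2 ok
(0,5)# 1/2 ok
(0,6)+ 0/2 unhappy
(1,0)# 2/3 ok
(1,1)# 3/4 ok
(1,2)+ 1/4 unhappy
(1,3)# 0/3 unhappy
(1,6)# 0/1 unhappy
(2,0)+ 1/3 unhappy
(2,1)# 3/4 ok
(2,2)# 1/3 unhappy
(2,3)+ 1/4 unhappy
(2,4)+ 1/2 ok
(2,5)# 1/2 ok
(3,0)+ 1/2 ok
(3,1)# 1/2 ok
(3,3)# 0/1 unhappy
(3,5)# 1/1 ok
Unsatisfied: (0,3), (0,6), (1,2), (1,3), (1,6), (2,0), (2,2), (2,3), (3,3) — 9 in total.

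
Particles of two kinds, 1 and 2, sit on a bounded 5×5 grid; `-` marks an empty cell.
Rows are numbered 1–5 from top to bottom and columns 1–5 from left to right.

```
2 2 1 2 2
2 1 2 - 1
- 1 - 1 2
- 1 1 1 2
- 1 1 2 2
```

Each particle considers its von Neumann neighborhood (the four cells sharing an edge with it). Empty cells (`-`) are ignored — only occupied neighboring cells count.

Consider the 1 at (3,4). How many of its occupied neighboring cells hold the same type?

Occupied neighbors of (3,4): (4,4)=1, (3,5)=2.
Same type (1): 1 of 2.

1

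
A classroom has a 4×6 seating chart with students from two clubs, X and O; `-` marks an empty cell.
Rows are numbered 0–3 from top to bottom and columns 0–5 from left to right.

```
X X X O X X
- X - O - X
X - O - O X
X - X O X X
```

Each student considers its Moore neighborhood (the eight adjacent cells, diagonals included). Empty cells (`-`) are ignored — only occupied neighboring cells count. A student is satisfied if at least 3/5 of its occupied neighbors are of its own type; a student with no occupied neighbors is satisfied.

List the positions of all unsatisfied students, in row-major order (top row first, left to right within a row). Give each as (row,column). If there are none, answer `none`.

(0,2), (0,3), (0,4), (2,2), (2,4), (3,2), (3,3), (3,4)

Row 0: (0,0)X 2/2 satisfied · (0,1)X 3/3 satisfied · (0,2)X 2/4 not · (0,3)O 1/3 not · (0,4)X 2/4 not · (0,5)X 2/2 satisfied
Row 1: (1,1)X 4/5 satisfied · (1,3)O 3/5 satisfied · (1,5)X 3/4 satisfied
Row 2: (2,0)X 2/2 satisfied · (2,2)O 2/4 not · (2,4)O 2/6 not · (2,5)X 3/4 satisfied
Row 3: (3,0)X 1/1 satisfied · (3,2)X 0/2 not · (3,3)O 2/4 not · (3,4)X 2/4 not · (3,5)X 2/3 satisfied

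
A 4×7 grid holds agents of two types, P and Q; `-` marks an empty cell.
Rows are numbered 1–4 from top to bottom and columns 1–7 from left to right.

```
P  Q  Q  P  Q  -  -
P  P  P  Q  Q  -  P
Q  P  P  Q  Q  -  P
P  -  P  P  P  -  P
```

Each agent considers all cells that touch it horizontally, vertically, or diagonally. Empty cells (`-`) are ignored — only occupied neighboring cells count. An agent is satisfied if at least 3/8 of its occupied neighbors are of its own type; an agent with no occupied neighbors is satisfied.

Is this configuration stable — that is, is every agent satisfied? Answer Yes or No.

No

(1,1)P 2/3 ok
(1,2)Q 1/5 unhappy
(1,3)Q 2/5 ok
(1,4)P 1/5 unhappy
(1,5)Q 2/3 ok
(2,1)P 3/5 ok
(2,2)P 5/8 ok
(2,3)P 4/8 ok
(2,4)Q 5/8 ok
(2,5)Q 4/5 ok
(2,7)P 1/1 ok
(3,1)Q 0/4 unhappy
(3,2)P 6/7 ok
(3,3)P 5/7 ok
(3,4)Q 3/8 ok
(3,5)Q 3/5 ok
(3,7)P 2/2 ok
(4,1)P 1/2 ok
(4,3)P 3/4 ok
(4,4)P 3/5 ok
(4,5)P 1/3 unhappy
(4,7)P 1/1 ok
For instance (1,2) has only 1/5 same-type neighbors, below 3/8.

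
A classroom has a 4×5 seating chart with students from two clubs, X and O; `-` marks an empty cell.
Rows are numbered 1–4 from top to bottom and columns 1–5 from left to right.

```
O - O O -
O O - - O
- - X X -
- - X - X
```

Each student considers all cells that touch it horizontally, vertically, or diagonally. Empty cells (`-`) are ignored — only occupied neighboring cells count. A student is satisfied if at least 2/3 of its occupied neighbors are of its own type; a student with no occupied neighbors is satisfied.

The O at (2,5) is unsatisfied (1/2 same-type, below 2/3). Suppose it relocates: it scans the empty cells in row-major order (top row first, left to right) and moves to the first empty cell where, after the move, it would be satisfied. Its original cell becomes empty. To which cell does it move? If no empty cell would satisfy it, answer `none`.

(1,2)

Vacating (2,5). Empty cells in order:
  (1,2): 4/4 same-type → satisfied — stop here.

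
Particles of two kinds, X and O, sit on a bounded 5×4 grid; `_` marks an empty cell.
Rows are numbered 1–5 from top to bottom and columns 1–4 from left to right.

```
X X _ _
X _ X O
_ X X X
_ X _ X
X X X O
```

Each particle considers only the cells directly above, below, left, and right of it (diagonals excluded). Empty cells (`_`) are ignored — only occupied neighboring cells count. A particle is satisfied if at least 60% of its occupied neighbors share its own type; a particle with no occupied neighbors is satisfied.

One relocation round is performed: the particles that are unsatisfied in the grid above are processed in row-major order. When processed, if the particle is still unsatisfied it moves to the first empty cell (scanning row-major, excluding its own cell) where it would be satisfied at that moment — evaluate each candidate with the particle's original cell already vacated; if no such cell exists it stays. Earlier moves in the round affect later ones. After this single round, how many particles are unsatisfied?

2

Initially unsatisfied (in order): (2,3), (2,4), (4,4), (5,3), (5,4).
  (2,3) → (1,3).
  (2,4): no empty cell satisfies it; stays.
  (4,4) → (2,2).
  (5,3) → (2,3).
  (5,4): now satisfied by earlier moves; stays.
Resulting grid:
X X X _
X X X O
_ X X X
_ X _ _
X X _ O
Unsatisfied now: (2,4), (3,4).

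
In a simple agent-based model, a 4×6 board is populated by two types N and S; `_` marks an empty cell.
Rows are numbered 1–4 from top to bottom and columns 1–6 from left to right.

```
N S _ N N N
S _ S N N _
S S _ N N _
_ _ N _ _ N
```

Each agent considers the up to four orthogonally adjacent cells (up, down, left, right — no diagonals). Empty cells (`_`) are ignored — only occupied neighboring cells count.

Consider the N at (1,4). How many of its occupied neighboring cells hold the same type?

Occupied neighbors of (1,4): (2,4)=N, (1,5)=N.
Same type (N): 2 of 2.

2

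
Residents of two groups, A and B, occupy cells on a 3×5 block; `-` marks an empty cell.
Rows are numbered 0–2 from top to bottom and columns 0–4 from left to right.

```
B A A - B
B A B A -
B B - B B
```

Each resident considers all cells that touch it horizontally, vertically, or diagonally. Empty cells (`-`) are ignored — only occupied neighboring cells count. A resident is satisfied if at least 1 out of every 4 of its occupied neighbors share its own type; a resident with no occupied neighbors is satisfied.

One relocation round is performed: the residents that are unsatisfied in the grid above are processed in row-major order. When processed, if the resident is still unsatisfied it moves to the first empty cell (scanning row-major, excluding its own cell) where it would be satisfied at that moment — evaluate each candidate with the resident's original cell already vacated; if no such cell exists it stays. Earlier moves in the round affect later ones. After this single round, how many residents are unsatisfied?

0

Initially unsatisfied (in order): (0,4), (1,3).
  (0,4) → (0,3).
  (1,3) → (2,2).
Resulting grid:
B A A B -
B A B - -
B B A B B
All satisfied now.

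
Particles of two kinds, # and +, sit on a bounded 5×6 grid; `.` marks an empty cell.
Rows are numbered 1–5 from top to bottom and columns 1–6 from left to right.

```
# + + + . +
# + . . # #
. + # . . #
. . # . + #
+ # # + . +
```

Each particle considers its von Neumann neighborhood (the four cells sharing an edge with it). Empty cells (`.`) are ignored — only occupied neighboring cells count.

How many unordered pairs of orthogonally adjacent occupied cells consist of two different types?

8

Scan each occupied cell's neighbors to the right and below so each pair is counted once.
Row 1: #(1,1)–+(1,2)≠ #(1,1)–#(2,1)= +(1,2)–+(1,3)= +(1,2)–+(2,2)= +(1,3)–+(1,4)= +(1,6)–#(2,6)≠  → 2/6 unlike.
Row 2: #(2,1)–+(2,2)≠ +(2,2)–+(3,2)= #(2,5)–#(2,6)= #(2,6)–#(3,6)=  → 1/4 unlike.
Row 3: +(3,2)–#(3,3)≠ #(3,3)–#(4,3)= #(3,6)–#(4,6)=  → 1/3 unlike.
Row 4: #(4,3)–#(5,3)= +(4,5)–#(4,6)≠ #(4,6)–+(5,6)≠  → 2/3 unlike.
Row 5: +(5,1)–#(5,2)≠ #(5,2)–#(5,3)= #(5,3)–+(5,4)≠  → 2/3 unlike.
Total adjacent occupied pairs: 19; unlike-type pairs: 8.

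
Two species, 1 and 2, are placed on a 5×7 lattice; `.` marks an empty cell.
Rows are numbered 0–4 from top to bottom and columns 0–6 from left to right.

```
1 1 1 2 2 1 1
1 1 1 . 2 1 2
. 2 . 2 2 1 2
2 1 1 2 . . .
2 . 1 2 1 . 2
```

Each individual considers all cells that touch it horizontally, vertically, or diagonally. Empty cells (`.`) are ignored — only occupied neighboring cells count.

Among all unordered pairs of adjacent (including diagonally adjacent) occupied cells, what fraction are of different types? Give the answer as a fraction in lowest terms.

1/2

Scan each occupied cell's neighbors to the right and below (and the two forward diagonals) so each pair is counted once.
Row 0: 1(0,0)–1(0,1)= 1(0,0)–1(1,0)= 1(0,0)–1(1,1)= 1(0,1)–1(0,2)= 1(0,1)–1(1,1)= 1(0,1)–1(1,2)= 1(0,1)–1(1,0)= 1(0,2)–2(0,3)≠ 1(0,2)–1(1,2)= 1(0,2)–1(1,1)= 2(0,3)–2(0,4)= 2(0,3)–2(1,4)= 2(0,3)–1(1,2)≠ 2(0,4)–1(0,5)≠ 2(0,4)–2(1,4)= 2(0,4)–1(1,5)≠ 1(0,5)–1(0,6)= 1(0,5)–1(1,5)= 1(0,5)–2(1,6)≠ 1(0,5)–2(1,4)≠ 1(0,6)–2(1,6)≠ 1(0,6)–1(1,5)=  → 7/22 unlike.
Row 1: 1(1,0)–1(1,1)= 1(1,0)–2(2,1)≠ 1(1,1)–1(1,2)= 1(1,1)–2(2,1)≠ 1(1,2)–2(2,3)≠ 1(1,2)–2(2,1)≠ 2(1,4)–1(1,5)≠ 2(1,4)–2(2,4)= 2(1,4)–1(2,5)≠ 2(1,4)–2(2,3)= 1(1,5)–2(1,6)≠ 1(1,5)–1(2,5)= 1(1,5)–2(2,6)≠ 1(1,5)–2(2,4)≠ 2(1,6)–2(2,6)= 2(1,6)–1(2,5)≠  → 10/16 unlike.
Row 2: 2(2,1)–1(3,1)≠ 2(2,1)–1(3,2)≠ 2(2,1)–2(3,0)= 2(2,3)–2(2,4)= 2(2,3)–2(3,3)= 2(2,3)–1(3,2)≠ 2(2,4)–1(2,5)≠ 2(2,4)–2(3,3)= 1(2,5)–2(2,6)≠  → 5/9 unlike.
Row 3: 2(3,0)–1(3,1)≠ 2(3,0)–2(4,0)= 1(3,1)–1(3,2)= 1(3,1)–1(4,2)= 1(3,1)–2(4,0)≠ 1(3,2)–2(3,3)≠ 1(3,2)–1(4,2)= 1(3,2)–2(4,3)≠ 2(3,3)–2(4,3)= 2(3,3)–1(4,4)≠ 2(3,3)–1(4,2)≠  → 6/11 unlike.
Row 4: 1(4,2)–2(4,3)≠ 2(4,3)–1(4,4)≠  → 2/2 unlike.
Total adjacent occupied pairs: 60; unlike-type pairs: 30.
30/60 reduces to 1/2.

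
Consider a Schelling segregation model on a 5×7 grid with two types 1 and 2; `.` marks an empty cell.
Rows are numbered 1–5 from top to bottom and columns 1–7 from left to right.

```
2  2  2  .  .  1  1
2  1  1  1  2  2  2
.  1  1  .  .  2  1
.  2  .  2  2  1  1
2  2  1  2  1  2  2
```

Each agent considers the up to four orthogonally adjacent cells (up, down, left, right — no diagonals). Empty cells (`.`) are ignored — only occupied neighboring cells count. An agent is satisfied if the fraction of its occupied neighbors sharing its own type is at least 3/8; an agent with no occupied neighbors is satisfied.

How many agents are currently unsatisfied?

9

(1,1)2 2/2 ✓
(1,2)2 2/3 ✓
(1,3)2 1/2 ✓
(1,6)1 1/2 ✓
(1,7)1 1/2 ✓
(2,1)2 1/2 ✓
(2,2)1 2/4 ✓
(2,3)1 3/4 ✓
(2,4)1 1/2 ✓
(2,5)2 1/2 ✓
(2,6)2 3/4 ✓
(2,7)2 1/3 ✗
(3,2)1 2/3 ✓
(3,3)1 2/2 ✓
(3,6)2 1/3 ✗
(3,7)1 1/3 ✗
(4,2)2 1/2 ✓
(4,4)2 2/2 ✓
(4,5)2 1/3 ✗
(4,6)1 1/4 ✗
(4,7)1 2/3 ✓
(5,1)2 1/1 ✓
(5,2)2 2/3 ✓
(5,3)1 0/2 ✗
(5,4)2 1/3 ✗
(5,5)1 0/3 ✗
(5,6)2 1/3 ✗
(5,7)2 1/2 ✓
Unsatisfied: (2,7), (3,6), (3,7), (4,5), (4,6), (5,3), (5,4), (5,5), (5,6) — 9 in total.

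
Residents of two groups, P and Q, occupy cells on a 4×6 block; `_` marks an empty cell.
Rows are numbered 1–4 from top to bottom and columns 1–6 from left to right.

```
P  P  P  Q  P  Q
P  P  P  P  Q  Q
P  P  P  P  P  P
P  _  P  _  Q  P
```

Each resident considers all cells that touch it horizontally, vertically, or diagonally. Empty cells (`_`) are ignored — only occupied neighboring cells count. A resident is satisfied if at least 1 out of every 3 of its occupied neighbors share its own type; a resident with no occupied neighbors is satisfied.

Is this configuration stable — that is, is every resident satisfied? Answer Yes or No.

No

(1,1)P 3/3 ✓
(1,2)P 5/5 ✓
(1,3)P 4/5 ✓
(1,4)Q 1/5 ✗
(1,5)P 1/5 ✗
(1,6)Q 2/3 ✓
(2,1)P 5/5 ✓
(2,2)P 8/8 ✓
(2,3)P 7/8 ✓
(2,4)P 6/8 ✓
(2,5)Q 3/8 ✓
(2,6)Q 2/5 ✓
(3,1)P 4/4 ✓
(3,2)P 7/7 ✓
(3,3)P 6/6 ✓
(3,4)P 5/7 ✓
(3,5)P 4/7 ✓
(3,6)P 2/5 ✓
(4,1)P 2/2 ✓
(4,3)P 3/3 ✓
(4,5)Q 0/4 ✗
(4,6)P 2/3 ✓
For instance (1,4) has only 1/5 same-type neighbors, below 1/3.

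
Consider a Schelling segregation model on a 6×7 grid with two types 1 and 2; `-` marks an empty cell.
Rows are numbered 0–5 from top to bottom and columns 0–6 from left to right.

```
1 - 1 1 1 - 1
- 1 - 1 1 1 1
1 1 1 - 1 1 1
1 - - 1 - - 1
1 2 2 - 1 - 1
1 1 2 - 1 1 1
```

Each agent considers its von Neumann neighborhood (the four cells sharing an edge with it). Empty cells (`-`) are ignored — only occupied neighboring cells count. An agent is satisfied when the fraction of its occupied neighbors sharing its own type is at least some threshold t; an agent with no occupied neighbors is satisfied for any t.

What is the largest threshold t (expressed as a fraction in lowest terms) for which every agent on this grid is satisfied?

1/3

(0,0)1 — no occupied neighbors
(0,2)1 1/1
(0,3)1 3/3
(0,4)1 2/2
(0,6)1 1/1
(1,1)1 1/1
(1,3)1 2/2
(1,4)1 4/4
(1,5)1 3/3
(1,6)1 3/3
(2,0)1 2/2
(2,1)1 3/3
(2,2)1 1/1
(2,4)1 2/2
(2,5)1 3/3
(2,6)1 3/3
(3,0)1 2/2
(3,3)1 — no occupied neighbors
(3,6)1 2/2
(4,0)1 2/3
(4,1)2 1/3
(4,2)2 2/2
(4,4)1 1/1
(4,6)1 2/2
(5,0)1 2/2
(5,1)1 1/3
(5,2)2 1/2
(5,4)1 2/2
(5,5)1 2/2
(5,6)1 2/2
The smallest same-type fraction is 1/3 at (4,1), which reduces to 1/3. Any threshold above that leaves this agent unsatisfied.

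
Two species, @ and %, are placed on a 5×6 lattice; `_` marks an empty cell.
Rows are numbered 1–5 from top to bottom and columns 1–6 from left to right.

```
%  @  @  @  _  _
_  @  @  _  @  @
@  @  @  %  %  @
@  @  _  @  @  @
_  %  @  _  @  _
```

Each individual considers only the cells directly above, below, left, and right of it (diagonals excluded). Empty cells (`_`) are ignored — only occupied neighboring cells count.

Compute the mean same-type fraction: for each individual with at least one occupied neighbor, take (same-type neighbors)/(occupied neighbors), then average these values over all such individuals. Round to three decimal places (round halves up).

0.682

(1,1)% 0/1
(1,2)@ 2/3
(1,3)@ 3/3
(1,4)@ 1/1
(2,2)@ 3/3
(2,3)@ 3/3
(2,5)@ 1/2
(2,6)@ 2/2
(3,1)@ 2/2
(3,2)@ 4/4
(3,3)@ 2/3
(3,4)% 1/3
(3,5)% 1/4
(3,6)@ 2/3
(4,1)@ 2/2
(4,2)@ 2/3
(4,4)@ 1/2
(4,5)@ 3/4
(4,6)@ 2/2
(5,2)% 0/2
(5,3)@ 0/1
(5,5)@ 1/1
Sum over 22 individuals: 0/1 + 2/3 + 3/3 + 1/1 + 3/3 + 3/3 + 1/2 + 2/2 + 2/2 + 4/4 + 2/3 + 1/3 + 1/4 + 2/3 + 2/2 + 2/3 + 1/2 + 3/4 + 2/2 + 0/2 + 0/1 + 1/1 = 15; mean = 15 ÷ 22 = 15/22 = 0.681818… → 0.682.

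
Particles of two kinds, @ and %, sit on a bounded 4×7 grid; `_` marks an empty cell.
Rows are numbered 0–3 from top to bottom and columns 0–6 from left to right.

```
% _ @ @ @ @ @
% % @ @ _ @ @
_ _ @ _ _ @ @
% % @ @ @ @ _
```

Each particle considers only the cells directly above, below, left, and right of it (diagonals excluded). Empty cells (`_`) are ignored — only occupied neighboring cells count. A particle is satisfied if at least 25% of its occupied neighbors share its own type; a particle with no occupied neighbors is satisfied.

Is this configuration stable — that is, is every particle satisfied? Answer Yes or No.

Row 0: (0,0)% 1/1 ✓ · (0,2)@ 2/2 ✓ · (0,3)@ 3/3 ✓ · (0,4)@ 2/2 ✓ · (0,5)@ 3/3 ✓ · (0,6)@ 2/2 ✓
Row 1: (1,0)% 2/2 ✓ · (1,1)% 1/2 ✓ · (1,2)@ 3/4 ✓ · (1,3)@ 2/2 ✓ · (1,5)@ 3/3 ✓ · (1,6)@ 3/3 ✓
Row 2: (2,2)@ 2/2 ✓ · (2,5)@ 3/3 ✓ · (2,6)@ 2/2 ✓
Row 3: (3,0)% 1/1 ✓ · (3,1)% 1/2 ✓ · (3,2)@ 2/3 ✓ · (3,3)@ 2/2 ✓ · (3,4)@ 2/2 ✓ · (3,5)@ 2/2 ✓
All meet the threshold, so the configuration is stable.

Yes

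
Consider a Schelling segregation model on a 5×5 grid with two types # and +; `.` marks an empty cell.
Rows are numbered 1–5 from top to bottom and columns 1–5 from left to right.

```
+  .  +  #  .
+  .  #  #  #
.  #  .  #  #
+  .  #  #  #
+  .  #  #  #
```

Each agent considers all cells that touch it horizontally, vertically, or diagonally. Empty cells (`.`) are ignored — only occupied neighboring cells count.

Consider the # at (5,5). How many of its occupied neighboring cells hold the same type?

Occupied neighbors of (5,5): (4,4)=#, (4,5)=#, (5,4)=#.
Same type (#): 3 of 3.

3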